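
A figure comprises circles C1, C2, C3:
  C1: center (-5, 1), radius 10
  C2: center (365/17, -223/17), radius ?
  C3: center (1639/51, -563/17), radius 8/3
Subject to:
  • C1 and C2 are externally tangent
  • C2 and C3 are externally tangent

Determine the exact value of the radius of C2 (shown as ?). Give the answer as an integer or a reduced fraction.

1. [ext C1·C2]  r_C2² + 20r_C2 − 800 = 0  ⇒  r_C2 = 20 (r>0 drops 1)
2. [ext C2·C3]  r_C2² + (16/3)r_C2 − 1520/3 = 0  ⇒  r_C2 = 20 (r>0 drops 1)

20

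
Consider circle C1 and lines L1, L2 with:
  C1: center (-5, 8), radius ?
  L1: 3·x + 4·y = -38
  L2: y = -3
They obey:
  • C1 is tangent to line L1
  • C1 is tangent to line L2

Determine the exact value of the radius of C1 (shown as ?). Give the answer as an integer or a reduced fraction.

11

1. [C1‖L1]  r_C1² − 121 = 0  ⇒  r_C1 = 11 (r>0 drops 1)
2. [C1‖L2]  r_C1² − 121 = 0  ⇒  r_C1 = 11 (r>0 drops 1)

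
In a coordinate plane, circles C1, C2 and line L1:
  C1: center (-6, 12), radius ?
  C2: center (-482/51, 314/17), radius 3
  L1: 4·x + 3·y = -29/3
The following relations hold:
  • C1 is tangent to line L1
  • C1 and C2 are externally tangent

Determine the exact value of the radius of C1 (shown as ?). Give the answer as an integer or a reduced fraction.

1. [C1‖L1]  r_C1² − 169/9 = 0  ⇒  r_C1 = 13/3 (r>0 drops 1)
2. [ext C1·C2]  r_C1² + 6r_C1 − 403/9 = 0  ⇒  r_C1 = 13/3 (r>0 drops 1)

13/3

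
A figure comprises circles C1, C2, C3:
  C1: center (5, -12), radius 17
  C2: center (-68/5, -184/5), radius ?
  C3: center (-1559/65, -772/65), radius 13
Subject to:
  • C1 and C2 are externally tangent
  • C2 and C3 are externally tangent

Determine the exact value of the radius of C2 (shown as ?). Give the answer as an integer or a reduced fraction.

1. [ext C1·C2]  r_C2² + 34r_C2 − 672 = 0  ⇒  r_C2 = 14 (r>0 drops 1)
2. [ext C2·C3]  r_C2² + 26r_C2 − 560 = 0  ⇒  r_C2 = 14 (r>0 drops 1)

14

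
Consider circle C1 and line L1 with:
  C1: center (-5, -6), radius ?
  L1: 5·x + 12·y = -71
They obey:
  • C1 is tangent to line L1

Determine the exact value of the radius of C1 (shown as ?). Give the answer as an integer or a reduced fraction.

1. [C1‖L1]  r_C1² − 4 = 0  ⇒  r_C1 = 2 (r>0 drops 1)

2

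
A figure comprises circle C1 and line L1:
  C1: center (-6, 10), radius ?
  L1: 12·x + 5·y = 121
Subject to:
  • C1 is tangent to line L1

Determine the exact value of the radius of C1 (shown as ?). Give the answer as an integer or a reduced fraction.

1. [C1‖L1]  r_C1² − 121 = 0  ⇒  r_C1 = 11 (r>0 drops 1)

11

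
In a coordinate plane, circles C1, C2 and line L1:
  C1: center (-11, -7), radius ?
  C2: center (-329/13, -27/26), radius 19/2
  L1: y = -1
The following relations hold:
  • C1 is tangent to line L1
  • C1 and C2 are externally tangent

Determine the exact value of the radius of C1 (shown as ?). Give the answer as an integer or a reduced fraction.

1. [C1‖L1]  r_C1² − 36 = 0  ⇒  r_C1 = 6 (r>0 drops 1)
2. [ext C1·C2]  r_C1² + 19r_C1 − 150 = 0  ⇒  r_C1 = 6 (r>0 drops 1)

6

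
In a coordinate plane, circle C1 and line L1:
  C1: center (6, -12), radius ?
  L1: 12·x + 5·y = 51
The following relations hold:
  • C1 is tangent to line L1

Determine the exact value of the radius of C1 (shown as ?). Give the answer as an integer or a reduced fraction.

1. [C1‖L1]  r_C1² − 9 = 0  ⇒  r_C1 = 3 (r>0 drops 1)

3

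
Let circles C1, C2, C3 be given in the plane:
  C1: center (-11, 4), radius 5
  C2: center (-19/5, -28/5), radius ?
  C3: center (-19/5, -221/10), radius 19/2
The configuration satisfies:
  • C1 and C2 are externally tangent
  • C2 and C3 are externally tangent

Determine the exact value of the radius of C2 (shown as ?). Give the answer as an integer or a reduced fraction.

7

1. [ext C1·C2]  r_C2² + 10r_C2 − 119 = 0  ⇒  r_C2 = 7 (r>0 drops 1)
2. [ext C2·C3]  r_C2² + 19r_C2 − 182 = 0  ⇒  r_C2 = 7 (r>0 drops 1)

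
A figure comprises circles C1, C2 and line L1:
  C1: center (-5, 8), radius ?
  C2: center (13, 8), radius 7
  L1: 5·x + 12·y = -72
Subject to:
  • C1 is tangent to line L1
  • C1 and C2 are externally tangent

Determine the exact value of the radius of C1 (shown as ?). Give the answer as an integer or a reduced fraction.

11

1. [C1‖L1]  r_C1² − 121 = 0  ⇒  r_C1 = 11 (r>0 drops 1)
2. [ext C1·C2]  r_C1² + 14r_C1 − 275 = 0  ⇒  r_C1 = 11 (r>0 drops 1)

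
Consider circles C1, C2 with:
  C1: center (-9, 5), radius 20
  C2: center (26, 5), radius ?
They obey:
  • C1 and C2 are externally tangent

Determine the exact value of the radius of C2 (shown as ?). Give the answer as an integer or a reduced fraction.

1. [ext C1·C2]  r_C2² + 40r_C2 − 825 = 0  ⇒  r_C2 = 15 (r>0 drops 1)

15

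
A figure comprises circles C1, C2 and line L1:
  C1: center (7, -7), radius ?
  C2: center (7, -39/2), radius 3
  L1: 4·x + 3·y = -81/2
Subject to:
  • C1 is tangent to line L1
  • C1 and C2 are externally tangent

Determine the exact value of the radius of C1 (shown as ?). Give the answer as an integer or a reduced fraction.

1. [C1‖L1]  r_C1² − 361/4 = 0  ⇒  r_C1 = 19/2 (r>0 drops 1)
2. [ext C1·C2]  r_C1² + 6r_C1 − 589/4 = 0  ⇒  r_C1 = 19/2 (r>0 drops 1)

19/2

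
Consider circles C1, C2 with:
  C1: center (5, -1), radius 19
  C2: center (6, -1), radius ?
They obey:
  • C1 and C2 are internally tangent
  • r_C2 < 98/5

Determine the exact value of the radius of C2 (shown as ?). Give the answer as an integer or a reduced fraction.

1. [int C1,C2]  r_C2² − 38r_C2 + 360 = 0  ⇒  r_C2 = 18 or 20
2. given r_C2 < 98/5: keep 18

18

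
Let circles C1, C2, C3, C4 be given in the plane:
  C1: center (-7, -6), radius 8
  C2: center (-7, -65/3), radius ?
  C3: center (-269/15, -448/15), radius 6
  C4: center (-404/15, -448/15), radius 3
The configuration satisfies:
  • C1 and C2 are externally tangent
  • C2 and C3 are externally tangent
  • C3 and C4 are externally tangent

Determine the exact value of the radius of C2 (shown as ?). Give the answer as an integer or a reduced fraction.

23/3

1. [ext C1·C2]  r_C2² + 16r_C2 − 1633/9 = 0  ⇒  r_C2 = 23/3 (r>0 drops 1)
2. [ext C2·C3]  r_C2² + 12r_C2 − 1357/9 = 0  ⇒  r_C2 = 23/3 (r>0 drops 1)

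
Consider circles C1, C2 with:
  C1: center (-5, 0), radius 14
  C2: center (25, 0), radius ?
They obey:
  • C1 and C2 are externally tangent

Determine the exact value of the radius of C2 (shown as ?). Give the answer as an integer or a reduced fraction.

16

1. [ext C1·C2]  r_C2² + 28r_C2 − 704 = 0  ⇒  r_C2 = 16 (r>0 drops 1)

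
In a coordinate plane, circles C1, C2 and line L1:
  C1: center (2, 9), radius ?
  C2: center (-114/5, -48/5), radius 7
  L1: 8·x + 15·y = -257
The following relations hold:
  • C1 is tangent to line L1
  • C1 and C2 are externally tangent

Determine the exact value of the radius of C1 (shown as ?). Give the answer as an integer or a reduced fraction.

1. [C1‖L1]  r_C1² − 576 = 0  ⇒  r_C1 = 24 (r>0 drops 1)
2. [ext C1·C2]  r_C1² + 14r_C1 − 912 = 0  ⇒  r_C1 = 24 (r>0 drops 1)

24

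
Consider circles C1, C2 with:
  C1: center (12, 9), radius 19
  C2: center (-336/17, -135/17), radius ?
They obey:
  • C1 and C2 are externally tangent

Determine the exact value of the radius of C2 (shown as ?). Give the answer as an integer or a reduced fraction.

17

1. [ext C1·C2]  r_C2² + 38r_C2 − 935 = 0  ⇒  r_C2 = 17 (r>0 drops 1)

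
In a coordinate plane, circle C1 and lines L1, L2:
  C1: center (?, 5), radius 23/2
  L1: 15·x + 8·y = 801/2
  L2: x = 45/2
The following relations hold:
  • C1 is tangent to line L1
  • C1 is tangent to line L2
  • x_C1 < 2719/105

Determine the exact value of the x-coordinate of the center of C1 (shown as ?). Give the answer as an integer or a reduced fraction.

11

1. [C1‖L1]  x_C1² − (721/15)x_C1 + 6116/15 = 0  ⇒  x_C1 = 11 or 556/15
2. [C1‖L2]  x_C1² − 45x_C1 + 374 = 0  ⇒  x_C1 = 11 or 34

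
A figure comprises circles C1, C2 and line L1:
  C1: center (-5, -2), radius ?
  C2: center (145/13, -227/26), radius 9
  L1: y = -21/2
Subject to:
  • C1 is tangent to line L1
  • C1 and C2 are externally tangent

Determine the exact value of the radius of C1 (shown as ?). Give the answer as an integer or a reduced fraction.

17/2

1. [C1‖L1]  r_C1² − 289/4 = 0  ⇒  r_C1 = 17/2 (r>0 drops 1)
2. [ext C1·C2]  r_C1² + 18r_C1 − 901/4 = 0  ⇒  r_C1 = 17/2 (r>0 drops 1)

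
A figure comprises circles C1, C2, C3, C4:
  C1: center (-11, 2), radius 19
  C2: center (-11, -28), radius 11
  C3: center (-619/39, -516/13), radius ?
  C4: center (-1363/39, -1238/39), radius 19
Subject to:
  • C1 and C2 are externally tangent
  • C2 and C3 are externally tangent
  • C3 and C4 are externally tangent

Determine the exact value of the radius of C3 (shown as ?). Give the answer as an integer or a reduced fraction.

1. [ext C2·C3]  r_C3² + 22r_C3 − 355/9 = 0  ⇒  r_C3 = 5/3 (r>0 drops 1)
2. [ext C3·C4]  r_C3² + 38r_C3 − 595/9 = 0  ⇒  r_C3 = 5/3 (r>0 drops 1)

5/3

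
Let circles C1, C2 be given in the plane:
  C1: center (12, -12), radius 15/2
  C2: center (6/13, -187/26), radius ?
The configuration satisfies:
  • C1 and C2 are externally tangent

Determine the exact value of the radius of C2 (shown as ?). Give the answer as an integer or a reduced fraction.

1. [ext C1·C2]  r_C2² + 15r_C2 − 100 = 0  ⇒  r_C2 = 5 (r>0 drops 1)

5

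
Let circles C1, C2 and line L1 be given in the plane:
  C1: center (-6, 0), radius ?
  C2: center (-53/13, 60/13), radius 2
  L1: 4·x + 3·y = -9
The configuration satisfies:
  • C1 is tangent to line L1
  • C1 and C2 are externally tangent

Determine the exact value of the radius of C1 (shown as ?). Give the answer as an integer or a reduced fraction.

1. [C1‖L1]  r_C1² − 9 = 0  ⇒  r_C1 = 3 (r>0 drops 1)
2. [ext C1·C2]  r_C1² + 4r_C1 − 21 = 0  ⇒  r_C1 = 3 (r>0 drops 1)

3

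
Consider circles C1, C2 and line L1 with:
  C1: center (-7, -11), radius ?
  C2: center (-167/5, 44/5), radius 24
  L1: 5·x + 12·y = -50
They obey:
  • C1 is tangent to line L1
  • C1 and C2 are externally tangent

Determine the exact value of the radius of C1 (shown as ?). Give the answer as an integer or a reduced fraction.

1. [C1‖L1]  r_C1² − 81 = 0  ⇒  r_C1 = 9 (r>0 drops 1)
2. [ext C1·C2]  r_C1² + 48r_C1 − 513 = 0  ⇒  r_C1 = 9 (r>0 drops 1)

9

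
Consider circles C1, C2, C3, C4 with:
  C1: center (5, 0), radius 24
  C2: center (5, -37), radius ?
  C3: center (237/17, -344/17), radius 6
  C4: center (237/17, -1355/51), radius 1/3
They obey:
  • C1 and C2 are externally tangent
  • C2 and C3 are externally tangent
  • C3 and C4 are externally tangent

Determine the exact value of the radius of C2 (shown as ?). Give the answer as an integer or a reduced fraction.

1. [ext C1·C2]  r_C2² + 48r_C2 − 793 = 0  ⇒  r_C2 = 13 (r>0 drops 1)
2. [ext C2·C3]  r_C2² + 12r_C2 − 325 = 0  ⇒  r_C2 = 13 (r>0 drops 1)

13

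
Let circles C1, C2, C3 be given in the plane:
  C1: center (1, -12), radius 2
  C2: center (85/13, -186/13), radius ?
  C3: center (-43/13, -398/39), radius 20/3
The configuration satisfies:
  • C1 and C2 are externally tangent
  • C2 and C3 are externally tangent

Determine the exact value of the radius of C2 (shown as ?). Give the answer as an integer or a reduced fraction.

4

1. [ext C1·C2]  r_C2² + 4r_C2 − 32 = 0  ⇒  r_C2 = 4 (r>0 drops 1)
2. [ext C2·C3]  r_C2² + (40/3)r_C2 − 208/3 = 0  ⇒  r_C2 = 4 (r>0 drops 1)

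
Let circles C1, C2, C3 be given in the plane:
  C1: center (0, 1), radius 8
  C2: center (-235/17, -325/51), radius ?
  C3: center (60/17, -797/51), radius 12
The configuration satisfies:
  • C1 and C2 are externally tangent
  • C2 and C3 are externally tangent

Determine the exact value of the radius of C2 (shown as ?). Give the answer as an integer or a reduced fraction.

23/3

1. [ext C1·C2]  r_C2² + 16r_C2 − 1633/9 = 0  ⇒  r_C2 = 23/3 (r>0 drops 1)
2. [ext C2·C3]  r_C2² + 24r_C2 − 2185/9 = 0  ⇒  r_C2 = 23/3 (r>0 drops 1)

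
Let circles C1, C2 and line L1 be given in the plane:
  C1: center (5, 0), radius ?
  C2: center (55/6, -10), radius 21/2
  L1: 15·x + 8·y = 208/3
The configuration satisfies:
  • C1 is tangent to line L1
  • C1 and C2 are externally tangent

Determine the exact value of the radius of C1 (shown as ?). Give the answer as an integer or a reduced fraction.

1. [C1‖L1]  r_C1² − 1/9 = 0  ⇒  r_C1 = 1/3 (r>0 drops 1)
2. [ext C1·C2]  r_C1² + 21r_C1 − 64/9 = 0  ⇒  r_C1 = 1/3 (r>0 drops 1)

1/3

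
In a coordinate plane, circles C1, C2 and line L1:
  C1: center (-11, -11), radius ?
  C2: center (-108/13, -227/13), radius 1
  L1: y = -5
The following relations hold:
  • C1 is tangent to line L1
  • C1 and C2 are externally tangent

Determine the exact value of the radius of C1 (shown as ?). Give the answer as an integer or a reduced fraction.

1. [C1‖L1]  r_C1² − 36 = 0  ⇒  r_C1 = 6 (r>0 drops 1)
2. [ext C1·C2]  r_C1² + 2r_C1 − 48 = 0  ⇒  r_C1 = 6 (r>0 drops 1)

6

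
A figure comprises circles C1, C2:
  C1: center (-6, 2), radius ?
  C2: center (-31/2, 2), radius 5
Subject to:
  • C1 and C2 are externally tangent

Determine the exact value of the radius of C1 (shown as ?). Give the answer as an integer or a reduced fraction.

9/2

1. [ext C1·C2]  r_C1² + 10r_C1 − 261/4 = 0  ⇒  r_C1 = 9/2 (r>0 drops 1)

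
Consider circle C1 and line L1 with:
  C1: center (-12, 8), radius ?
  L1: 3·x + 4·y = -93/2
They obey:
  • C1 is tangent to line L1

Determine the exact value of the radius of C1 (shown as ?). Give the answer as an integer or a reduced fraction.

17/2

1. [C1‖L1]  r_C1² − 289/4 = 0  ⇒  r_C1 = 17/2 (r>0 drops 1)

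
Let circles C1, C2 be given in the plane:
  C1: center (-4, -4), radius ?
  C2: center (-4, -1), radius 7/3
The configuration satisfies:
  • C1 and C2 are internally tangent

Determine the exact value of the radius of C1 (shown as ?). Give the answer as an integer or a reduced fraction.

1. [int C1,C2]  r_C1² − (14/3)r_C1 − 32/9 = 0  ⇒  r_C1 = 16/3 (r>0 drops 1)

16/3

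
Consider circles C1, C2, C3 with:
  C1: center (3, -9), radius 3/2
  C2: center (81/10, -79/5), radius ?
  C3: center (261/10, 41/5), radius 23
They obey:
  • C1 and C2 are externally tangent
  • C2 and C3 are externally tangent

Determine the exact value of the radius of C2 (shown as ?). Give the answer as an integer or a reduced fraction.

1. [ext C1·C2]  r_C2² + 3r_C2 − 70 = 0  ⇒  r_C2 = 7 (r>0 drops 1)
2. [ext C2·C3]  r_C2² + 46r_C2 − 371 = 0  ⇒  r_C2 = 7 (r>0 drops 1)

7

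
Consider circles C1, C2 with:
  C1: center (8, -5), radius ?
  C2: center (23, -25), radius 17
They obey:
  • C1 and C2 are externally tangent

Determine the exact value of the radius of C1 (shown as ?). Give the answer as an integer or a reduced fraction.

8

1. [ext C1·C2]  r_C1² + 34r_C1 − 336 = 0  ⇒  r_C1 = 8 (r>0 drops 1)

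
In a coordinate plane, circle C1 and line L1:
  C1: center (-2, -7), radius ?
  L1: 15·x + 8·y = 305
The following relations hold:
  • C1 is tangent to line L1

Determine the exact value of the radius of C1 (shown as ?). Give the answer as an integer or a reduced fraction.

1. [C1‖L1]  r_C1² − 529 = 0  ⇒  r_C1 = 23 (r>0 drops 1)

23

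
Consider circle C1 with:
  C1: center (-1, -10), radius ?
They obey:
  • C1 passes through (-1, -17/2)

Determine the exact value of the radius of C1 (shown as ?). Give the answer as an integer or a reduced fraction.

1. [C1∋P]  r_C1² − 9/4 = 0  ⇒  r_C1 = 3/2 (r>0 drops 1)

3/2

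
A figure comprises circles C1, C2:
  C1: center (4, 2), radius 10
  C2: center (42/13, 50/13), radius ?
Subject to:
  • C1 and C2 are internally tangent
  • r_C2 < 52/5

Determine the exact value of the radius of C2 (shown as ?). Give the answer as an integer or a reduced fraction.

8

1. [int C1,C2]  r_C2² − 20r_C2 + 96 = 0  ⇒  r_C2 = 8 or 12
2. given r_C2 < 52/5: keep 8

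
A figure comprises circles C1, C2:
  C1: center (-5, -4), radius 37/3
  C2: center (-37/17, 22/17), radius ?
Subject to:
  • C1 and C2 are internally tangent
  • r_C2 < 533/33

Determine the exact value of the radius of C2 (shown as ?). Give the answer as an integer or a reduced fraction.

1. [int C1,C2]  r_C2² − (74/3)r_C2 + 1045/9 = 0  ⇒  r_C2 = 19/3 or 55/3
2. given r_C2 < 533/33: keep 19/3

19/3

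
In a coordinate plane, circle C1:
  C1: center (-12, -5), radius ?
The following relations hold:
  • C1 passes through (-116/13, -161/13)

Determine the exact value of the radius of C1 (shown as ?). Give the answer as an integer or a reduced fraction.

8

1. [C1∋P]  r_C1² − 64 = 0  ⇒  r_C1 = 8 (r>0 drops 1)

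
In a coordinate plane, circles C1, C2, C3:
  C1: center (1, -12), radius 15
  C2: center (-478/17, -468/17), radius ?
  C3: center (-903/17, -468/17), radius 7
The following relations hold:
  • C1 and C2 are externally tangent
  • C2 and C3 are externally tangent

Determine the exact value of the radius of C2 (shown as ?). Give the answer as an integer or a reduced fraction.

18

1. [ext C1·C2]  r_C2² + 30r_C2 − 864 = 0  ⇒  r_C2 = 18 (r>0 drops 1)
2. [ext C2·C3]  r_C2² + 14r_C2 − 576 = 0  ⇒  r_C2 = 18 (r>0 drops 1)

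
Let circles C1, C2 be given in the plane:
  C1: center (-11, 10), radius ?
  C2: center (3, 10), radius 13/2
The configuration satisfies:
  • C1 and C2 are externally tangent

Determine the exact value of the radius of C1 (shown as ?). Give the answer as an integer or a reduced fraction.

1. [ext C1·C2]  r_C1² + 13r_C1 − 615/4 = 0  ⇒  r_C1 = 15/2 (r>0 drops 1)

15/2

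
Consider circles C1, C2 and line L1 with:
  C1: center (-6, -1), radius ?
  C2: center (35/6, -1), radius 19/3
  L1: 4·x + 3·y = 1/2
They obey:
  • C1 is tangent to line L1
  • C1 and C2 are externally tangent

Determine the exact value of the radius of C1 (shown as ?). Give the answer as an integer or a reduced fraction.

11/2

1. [C1‖L1]  r_C1² − 121/4 = 0  ⇒  r_C1 = 11/2 (r>0 drops 1)
2. [ext C1·C2]  r_C1² + (38/3)r_C1 − 1199/12 = 0  ⇒  r_C1 = 11/2 (r>0 drops 1)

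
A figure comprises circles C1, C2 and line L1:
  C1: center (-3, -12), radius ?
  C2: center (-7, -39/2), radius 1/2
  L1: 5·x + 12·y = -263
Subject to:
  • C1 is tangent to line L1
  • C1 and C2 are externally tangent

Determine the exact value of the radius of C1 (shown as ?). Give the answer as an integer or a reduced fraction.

1. [C1‖L1]  r_C1² − 64 = 0  ⇒  r_C1 = 8 (r>0 drops 1)
2. [ext C1·C2]  r_C1² + 1r_C1 − 72 = 0  ⇒  r_C1 = 8 (r>0 drops 1)

8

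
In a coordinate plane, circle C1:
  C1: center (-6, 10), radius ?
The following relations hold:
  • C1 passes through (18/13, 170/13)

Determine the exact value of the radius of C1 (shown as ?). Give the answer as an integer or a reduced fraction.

8

1. [C1∋P]  r_C1² − 64 = 0  ⇒  r_C1 = 8 (r>0 drops 1)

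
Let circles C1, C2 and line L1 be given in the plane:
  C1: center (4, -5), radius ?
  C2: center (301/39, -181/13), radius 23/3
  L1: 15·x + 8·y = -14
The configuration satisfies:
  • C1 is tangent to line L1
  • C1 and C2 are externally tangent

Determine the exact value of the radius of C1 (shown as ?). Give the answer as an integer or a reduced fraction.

1. [C1‖L1]  r_C1² − 4 = 0  ⇒  r_C1 = 2 (r>0 drops 1)
2. [ext C1·C2]  r_C1² + (46/3)r_C1 − 104/3 = 0  ⇒  r_C1 = 2 (r>0 drops 1)

2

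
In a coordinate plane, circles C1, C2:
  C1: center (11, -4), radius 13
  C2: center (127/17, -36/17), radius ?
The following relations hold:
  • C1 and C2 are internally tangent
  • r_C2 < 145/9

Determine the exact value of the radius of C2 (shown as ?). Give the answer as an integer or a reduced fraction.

1. [int C1,C2]  r_C2² − 26r_C2 + 153 = 0  ⇒  r_C2 = 9 or 17
2. given r_C2 < 145/9: keep 9

9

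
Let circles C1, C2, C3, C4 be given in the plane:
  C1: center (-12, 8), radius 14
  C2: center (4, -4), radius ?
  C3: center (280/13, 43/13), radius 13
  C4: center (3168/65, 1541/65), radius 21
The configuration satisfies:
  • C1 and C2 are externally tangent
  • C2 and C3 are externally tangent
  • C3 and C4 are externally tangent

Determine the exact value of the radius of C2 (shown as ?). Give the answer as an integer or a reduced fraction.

1. [ext C1·C2]  r_C2² + 28r_C2 − 204 = 0  ⇒  r_C2 = 6 (r>0 drops 1)
2. [ext C2·C3]  r_C2² + 26r_C2 − 192 = 0  ⇒  r_C2 = 6 (r>0 drops 1)

6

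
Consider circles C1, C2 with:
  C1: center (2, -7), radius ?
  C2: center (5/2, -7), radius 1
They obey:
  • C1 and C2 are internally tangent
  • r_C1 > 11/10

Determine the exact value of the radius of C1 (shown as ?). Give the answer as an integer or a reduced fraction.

1. [int C1,C2]  r_C1² − 2r_C1 + 3/4 = 0  ⇒  r_C1 = 1/2 or 3/2
2. given r_C1 > 11/10: keep 3/2

3/2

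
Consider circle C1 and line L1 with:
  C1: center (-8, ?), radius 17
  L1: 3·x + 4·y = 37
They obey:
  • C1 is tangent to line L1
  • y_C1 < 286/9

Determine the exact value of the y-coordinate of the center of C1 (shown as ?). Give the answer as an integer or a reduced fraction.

1. [C1‖L1]  y_C1² − (61/2)y_C1 − 219 = 0  ⇒  y_C1 = -6 or 73/2
2. given y_C1 < 286/9: keep -6

-6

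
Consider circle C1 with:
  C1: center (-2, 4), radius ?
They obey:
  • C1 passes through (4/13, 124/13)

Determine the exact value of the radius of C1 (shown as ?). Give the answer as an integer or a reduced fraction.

6

1. [C1∋P]  r_C1² − 36 = 0  ⇒  r_C1 = 6 (r>0 drops 1)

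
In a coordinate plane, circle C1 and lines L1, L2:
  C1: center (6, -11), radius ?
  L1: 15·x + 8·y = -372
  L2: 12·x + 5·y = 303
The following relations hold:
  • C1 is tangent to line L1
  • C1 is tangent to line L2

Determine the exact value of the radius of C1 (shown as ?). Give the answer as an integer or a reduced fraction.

1. [C1‖L1]  r_C1² − 484 = 0  ⇒  r_C1 = 22 (r>0 drops 1)
2. [C1‖L2]  r_C1² − 484 = 0  ⇒  r_C1 = 22 (r>0 drops 1)

22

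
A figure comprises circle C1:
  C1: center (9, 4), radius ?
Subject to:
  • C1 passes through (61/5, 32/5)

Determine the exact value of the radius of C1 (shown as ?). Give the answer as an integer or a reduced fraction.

1. [C1∋P]  r_C1² − 16 = 0  ⇒  r_C1 = 4 (r>0 drops 1)

4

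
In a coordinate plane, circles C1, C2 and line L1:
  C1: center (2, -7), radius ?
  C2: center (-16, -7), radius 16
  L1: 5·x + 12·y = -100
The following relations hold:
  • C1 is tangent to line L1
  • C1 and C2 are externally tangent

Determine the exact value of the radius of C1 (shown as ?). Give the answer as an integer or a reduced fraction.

2

1. [C1‖L1]  r_C1² − 4 = 0  ⇒  r_C1 = 2 (r>0 drops 1)
2. [ext C1·C2]  r_C1² + 32r_C1 − 68 = 0  ⇒  r_C1 = 2 (r>0 drops 1)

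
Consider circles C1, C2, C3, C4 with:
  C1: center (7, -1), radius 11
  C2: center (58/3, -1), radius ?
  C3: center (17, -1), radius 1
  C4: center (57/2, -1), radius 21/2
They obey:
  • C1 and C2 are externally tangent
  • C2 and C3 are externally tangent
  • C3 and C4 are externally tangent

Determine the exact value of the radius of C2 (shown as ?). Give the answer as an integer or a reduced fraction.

1. [ext C1·C2]  r_C2² + 22r_C2 − 280/9 = 0  ⇒  r_C2 = 4/3 (r>0 drops 1)
2. [ext C2·C3]  r_C2² + 2r_C2 − 40/9 = 0  ⇒  r_C2 = 4/3 (r>0 drops 1)

4/3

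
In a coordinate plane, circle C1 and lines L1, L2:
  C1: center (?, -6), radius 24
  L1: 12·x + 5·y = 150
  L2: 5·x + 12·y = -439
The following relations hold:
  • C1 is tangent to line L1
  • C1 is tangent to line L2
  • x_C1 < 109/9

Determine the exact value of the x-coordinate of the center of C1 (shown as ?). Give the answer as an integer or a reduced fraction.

-11

1. [C1‖L1]  x_C1² − 30x_C1 − 451 = 0  ⇒  x_C1 = -11 or 41
2. [C1‖L2]  x_C1² + (734/5)x_C1 + 7469/5 = 0  ⇒  x_C1 = -679/5 or -11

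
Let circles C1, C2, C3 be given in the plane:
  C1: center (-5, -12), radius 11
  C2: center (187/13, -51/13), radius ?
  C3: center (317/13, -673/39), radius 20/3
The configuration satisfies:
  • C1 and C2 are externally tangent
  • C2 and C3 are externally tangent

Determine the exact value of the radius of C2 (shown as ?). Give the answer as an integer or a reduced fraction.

10

1. [ext C1·C2]  r_C2² + 22r_C2 − 320 = 0  ⇒  r_C2 = 10 (r>0 drops 1)
2. [ext C2·C3]  r_C2² + (40/3)r_C2 − 700/3 = 0  ⇒  r_C2 = 10 (r>0 drops 1)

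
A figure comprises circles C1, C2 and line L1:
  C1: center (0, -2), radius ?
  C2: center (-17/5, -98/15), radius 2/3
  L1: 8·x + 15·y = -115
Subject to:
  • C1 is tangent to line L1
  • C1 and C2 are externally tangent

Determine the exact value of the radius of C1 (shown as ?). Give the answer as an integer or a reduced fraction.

5

1. [C1‖L1]  r_C1² − 25 = 0  ⇒  r_C1 = 5 (r>0 drops 1)
2. [ext C1·C2]  r_C1² + (4/3)r_C1 − 95/3 = 0  ⇒  r_C1 = 5 (r>0 drops 1)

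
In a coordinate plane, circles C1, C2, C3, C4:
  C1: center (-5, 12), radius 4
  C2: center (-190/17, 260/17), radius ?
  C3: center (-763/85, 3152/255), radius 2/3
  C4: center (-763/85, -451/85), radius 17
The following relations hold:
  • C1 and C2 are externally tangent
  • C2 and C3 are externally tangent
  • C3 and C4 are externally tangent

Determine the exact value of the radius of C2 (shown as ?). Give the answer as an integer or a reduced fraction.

1. [ext C1·C2]  r_C2² + 8r_C2 − 33 = 0  ⇒  r_C2 = 3 (r>0 drops 1)
2. [ext C2·C3]  r_C2² + (4/3)r_C2 − 13 = 0  ⇒  r_C2 = 3 (r>0 drops 1)

3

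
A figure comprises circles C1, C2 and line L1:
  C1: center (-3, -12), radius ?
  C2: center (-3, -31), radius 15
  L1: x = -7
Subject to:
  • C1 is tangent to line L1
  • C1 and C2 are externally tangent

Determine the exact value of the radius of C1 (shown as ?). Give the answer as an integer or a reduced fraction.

1. [C1‖L1]  r_C1² − 16 = 0  ⇒  r_C1 = 4 (r>0 drops 1)
2. [ext C1·C2]  r_C1² + 30r_C1 − 136 = 0  ⇒  r_C1 = 4 (r>0 drops 1)

4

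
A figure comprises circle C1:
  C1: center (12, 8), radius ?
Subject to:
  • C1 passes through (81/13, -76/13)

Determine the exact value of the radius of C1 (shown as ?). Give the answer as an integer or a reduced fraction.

1. [C1∋P]  r_C1² − 225 = 0  ⇒  r_C1 = 15 (r>0 drops 1)

15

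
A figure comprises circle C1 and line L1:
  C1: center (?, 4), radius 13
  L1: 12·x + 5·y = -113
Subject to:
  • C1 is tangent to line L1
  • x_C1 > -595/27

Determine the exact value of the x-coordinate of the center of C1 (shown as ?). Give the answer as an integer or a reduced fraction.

1. [C1‖L1]  x_C1² + (133/6)x_C1 − 151/2 = 0  ⇒  x_C1 = -151/6 or 3
2. given x_C1 > -595/27: keep 3

3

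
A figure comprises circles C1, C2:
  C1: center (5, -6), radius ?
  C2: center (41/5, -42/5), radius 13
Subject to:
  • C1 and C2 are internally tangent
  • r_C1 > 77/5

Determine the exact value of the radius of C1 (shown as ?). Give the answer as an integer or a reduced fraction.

1. [int C1,C2]  r_C1² − 26r_C1 + 153 = 0  ⇒  r_C1 = 9 or 17
2. given r_C1 > 77/5: keep 17

17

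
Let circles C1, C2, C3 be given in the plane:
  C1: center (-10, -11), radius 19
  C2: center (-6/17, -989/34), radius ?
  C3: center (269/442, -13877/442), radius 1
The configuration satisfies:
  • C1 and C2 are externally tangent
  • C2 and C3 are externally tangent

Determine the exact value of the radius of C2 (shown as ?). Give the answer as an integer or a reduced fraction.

3/2

1. [ext C1·C2]  r_C2² + 38r_C2 − 237/4 = 0  ⇒  r_C2 = 3/2 (r>0 drops 1)
2. [ext C2·C3]  r_C2² + 2r_C2 − 21/4 = 0  ⇒  r_C2 = 3/2 (r>0 drops 1)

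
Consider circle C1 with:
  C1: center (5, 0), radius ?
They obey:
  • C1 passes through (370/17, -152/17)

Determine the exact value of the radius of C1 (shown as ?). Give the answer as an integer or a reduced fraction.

19

1. [C1∋P]  r_C1² − 361 = 0  ⇒  r_C1 = 19 (r>0 drops 1)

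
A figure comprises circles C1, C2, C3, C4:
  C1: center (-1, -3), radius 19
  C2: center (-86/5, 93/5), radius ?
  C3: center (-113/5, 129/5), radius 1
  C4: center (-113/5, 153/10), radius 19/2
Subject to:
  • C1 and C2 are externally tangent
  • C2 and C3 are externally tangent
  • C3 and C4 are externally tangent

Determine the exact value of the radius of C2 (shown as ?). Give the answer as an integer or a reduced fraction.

1. [ext C1·C2]  r_C2² + 38r_C2 − 368 = 0  ⇒  r_C2 = 8 (r>0 drops 1)
2. [ext C2·C3]  r_C2² + 2r_C2 − 80 = 0  ⇒  r_C2 = 8 (r>0 drops 1)

8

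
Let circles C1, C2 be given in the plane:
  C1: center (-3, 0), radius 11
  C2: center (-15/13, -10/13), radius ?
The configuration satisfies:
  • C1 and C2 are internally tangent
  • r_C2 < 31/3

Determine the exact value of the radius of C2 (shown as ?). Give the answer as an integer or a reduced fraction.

1. [int C1,C2]  r_C2² − 22r_C2 + 117 = 0  ⇒  r_C2 = 9 or 13
2. given r_C2 < 31/3: keep 9

9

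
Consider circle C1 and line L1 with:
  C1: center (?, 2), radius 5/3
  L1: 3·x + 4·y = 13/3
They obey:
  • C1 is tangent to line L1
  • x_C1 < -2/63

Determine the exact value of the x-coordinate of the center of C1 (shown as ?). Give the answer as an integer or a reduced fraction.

-4

1. [C1‖L1]  x_C1² + (22/9)x_C1 − 56/9 = 0  ⇒  x_C1 = -4 or 14/9
2. given x_C1 < -2/63: keep -4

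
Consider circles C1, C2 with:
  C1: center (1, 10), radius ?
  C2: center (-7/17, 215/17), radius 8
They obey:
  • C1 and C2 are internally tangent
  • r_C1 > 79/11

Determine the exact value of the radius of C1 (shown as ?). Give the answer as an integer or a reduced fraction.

11

1. [int C1,C2]  r_C1² − 16r_C1 + 55 = 0  ⇒  r_C1 = 5 or 11
2. given r_C1 > 79/11: keep 11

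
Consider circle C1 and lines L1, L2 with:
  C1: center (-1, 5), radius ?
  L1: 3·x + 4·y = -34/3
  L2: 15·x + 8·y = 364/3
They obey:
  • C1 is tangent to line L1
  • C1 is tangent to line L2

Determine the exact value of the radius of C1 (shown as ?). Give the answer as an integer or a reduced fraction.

1. [C1‖L1]  r_C1² − 289/9 = 0  ⇒  r_C1 = 17/3 (r>0 drops 1)
2. [C1‖L2]  r_C1² − 289/9 = 0  ⇒  r_C1 = 17/3 (r>0 drops 1)

17/3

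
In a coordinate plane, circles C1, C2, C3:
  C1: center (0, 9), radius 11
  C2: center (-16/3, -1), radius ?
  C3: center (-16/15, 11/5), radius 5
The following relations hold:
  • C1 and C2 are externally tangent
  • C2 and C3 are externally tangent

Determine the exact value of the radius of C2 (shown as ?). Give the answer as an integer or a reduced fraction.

1. [ext C1·C2]  r_C2² + 22r_C2 − 67/9 = 0  ⇒  r_C2 = 1/3 (r>0 drops 1)
2. [ext C2·C3]  r_C2² + 10r_C2 − 31/9 = 0  ⇒  r_C2 = 1/3 (r>0 drops 1)

1/3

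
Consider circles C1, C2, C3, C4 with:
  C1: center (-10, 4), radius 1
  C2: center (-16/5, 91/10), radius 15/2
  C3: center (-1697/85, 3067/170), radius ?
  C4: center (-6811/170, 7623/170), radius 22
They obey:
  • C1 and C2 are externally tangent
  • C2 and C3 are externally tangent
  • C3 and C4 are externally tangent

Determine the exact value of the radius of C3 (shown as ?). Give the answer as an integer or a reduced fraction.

1. [ext C2·C3]  r_C3² + 15r_C3 − 1219/4 = 0  ⇒  r_C3 = 23/2 (r>0 drops 1)
2. [ext C3·C4]  r_C3² + 44r_C3 − 2553/4 = 0  ⇒  r_C3 = 23/2 (r>0 drops 1)

23/2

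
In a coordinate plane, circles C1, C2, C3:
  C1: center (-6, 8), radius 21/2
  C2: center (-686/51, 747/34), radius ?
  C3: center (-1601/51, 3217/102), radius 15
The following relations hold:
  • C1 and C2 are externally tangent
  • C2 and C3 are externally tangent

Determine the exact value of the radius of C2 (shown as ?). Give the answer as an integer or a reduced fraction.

16/3

1. [ext C1·C2]  r_C2² + 21r_C2 − 1264/9 = 0  ⇒  r_C2 = 16/3 (r>0 drops 1)
2. [ext C2·C3]  r_C2² + 30r_C2 − 1696/9 = 0  ⇒  r_C2 = 16/3 (r>0 drops 1)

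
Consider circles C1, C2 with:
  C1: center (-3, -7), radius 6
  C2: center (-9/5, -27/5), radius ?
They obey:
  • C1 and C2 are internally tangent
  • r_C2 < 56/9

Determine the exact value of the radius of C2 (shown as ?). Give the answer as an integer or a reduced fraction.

1. [int C1,C2]  r_C2² − 12r_C2 + 32 = 0  ⇒  r_C2 = 4 or 8
2. given r_C2 < 56/9: keep 4

4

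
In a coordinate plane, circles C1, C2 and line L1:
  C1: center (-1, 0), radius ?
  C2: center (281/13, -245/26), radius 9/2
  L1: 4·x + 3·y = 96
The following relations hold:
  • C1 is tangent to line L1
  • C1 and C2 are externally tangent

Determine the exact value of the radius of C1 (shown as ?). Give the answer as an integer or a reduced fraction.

1. [C1‖L1]  r_C1² − 400 = 0  ⇒  r_C1 = 20 (r>0 drops 1)
2. [ext C1·C2]  r_C1² + 9r_C1 − 580 = 0  ⇒  r_C1 = 20 (r>0 drops 1)

20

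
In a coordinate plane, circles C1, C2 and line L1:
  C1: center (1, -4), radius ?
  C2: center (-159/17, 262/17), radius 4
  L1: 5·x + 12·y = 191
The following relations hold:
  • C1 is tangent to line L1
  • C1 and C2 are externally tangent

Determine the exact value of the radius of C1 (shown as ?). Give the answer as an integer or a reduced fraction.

18

1. [C1‖L1]  r_C1² − 324 = 0  ⇒  r_C1 = 18 (r>0 drops 1)
2. [ext C1·C2]  r_C1² + 8r_C1 − 468 = 0  ⇒  r_C1 = 18 (r>0 drops 1)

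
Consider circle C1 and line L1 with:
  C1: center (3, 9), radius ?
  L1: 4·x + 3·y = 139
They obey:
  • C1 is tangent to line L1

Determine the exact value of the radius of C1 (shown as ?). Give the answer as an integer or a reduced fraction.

1. [C1‖L1]  r_C1² − 400 = 0  ⇒  r_C1 = 20 (r>0 drops 1)

20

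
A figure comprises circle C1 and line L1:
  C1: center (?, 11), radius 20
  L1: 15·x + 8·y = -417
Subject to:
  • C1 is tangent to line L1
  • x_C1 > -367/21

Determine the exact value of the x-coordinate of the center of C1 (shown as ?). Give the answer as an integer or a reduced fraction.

1. [C1‖L1]  x_C1² + (202/3)x_C1 + 1859/3 = 0  ⇒  x_C1 = -169/3 or -11
2. given x_C1 > -367/21: keep -11

-11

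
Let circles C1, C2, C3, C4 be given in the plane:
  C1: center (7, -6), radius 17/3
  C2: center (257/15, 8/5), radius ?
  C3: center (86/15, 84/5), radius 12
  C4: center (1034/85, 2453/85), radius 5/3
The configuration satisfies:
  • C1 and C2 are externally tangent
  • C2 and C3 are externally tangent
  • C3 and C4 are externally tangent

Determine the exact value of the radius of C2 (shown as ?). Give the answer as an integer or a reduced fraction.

7

1. [ext C1·C2]  r_C2² + (34/3)r_C2 − 385/3 = 0  ⇒  r_C2 = 7 (r>0 drops 1)
2. [ext C2·C3]  r_C2² + 24r_C2 − 217 = 0  ⇒  r_C2 = 7 (r>0 drops 1)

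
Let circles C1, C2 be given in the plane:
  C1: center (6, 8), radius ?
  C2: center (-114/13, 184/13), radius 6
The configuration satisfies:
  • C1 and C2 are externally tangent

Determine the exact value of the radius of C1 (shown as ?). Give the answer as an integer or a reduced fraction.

10

1. [ext C1·C2]  r_C1² + 12r_C1 − 220 = 0  ⇒  r_C1 = 10 (r>0 drops 1)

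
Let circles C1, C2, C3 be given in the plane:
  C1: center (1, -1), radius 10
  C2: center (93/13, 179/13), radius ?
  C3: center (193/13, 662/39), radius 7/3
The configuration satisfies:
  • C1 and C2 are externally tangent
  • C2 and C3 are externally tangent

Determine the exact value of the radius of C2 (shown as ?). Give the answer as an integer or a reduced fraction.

6

1. [ext C1·C2]  r_C2² + 20r_C2 − 156 = 0  ⇒  r_C2 = 6 (r>0 drops 1)
2. [ext C2·C3]  r_C2² + (14/3)r_C2 − 64 = 0  ⇒  r_C2 = 6 (r>0 drops 1)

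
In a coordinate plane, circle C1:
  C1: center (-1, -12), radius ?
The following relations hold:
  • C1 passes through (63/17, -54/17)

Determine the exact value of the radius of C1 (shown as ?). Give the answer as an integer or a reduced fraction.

1. [C1∋P]  r_C1² − 100 = 0  ⇒  r_C1 = 10 (r>0 drops 1)

10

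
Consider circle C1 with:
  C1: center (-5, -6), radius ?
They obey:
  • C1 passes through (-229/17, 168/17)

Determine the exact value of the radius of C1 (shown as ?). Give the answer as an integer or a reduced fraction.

18

1. [C1∋P]  r_C1² − 324 = 0  ⇒  r_C1 = 18 (r>0 drops 1)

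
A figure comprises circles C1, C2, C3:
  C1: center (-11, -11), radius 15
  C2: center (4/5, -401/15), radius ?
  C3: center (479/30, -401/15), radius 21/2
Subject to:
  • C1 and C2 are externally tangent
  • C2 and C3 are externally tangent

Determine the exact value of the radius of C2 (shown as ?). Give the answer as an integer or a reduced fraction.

14/3

1. [ext C1·C2]  r_C2² + 30r_C2 − 1456/9 = 0  ⇒  r_C2 = 14/3 (r>0 drops 1)
2. [ext C2·C3]  r_C2² + 21r_C2 − 1078/9 = 0  ⇒  r_C2 = 14/3 (r>0 drops 1)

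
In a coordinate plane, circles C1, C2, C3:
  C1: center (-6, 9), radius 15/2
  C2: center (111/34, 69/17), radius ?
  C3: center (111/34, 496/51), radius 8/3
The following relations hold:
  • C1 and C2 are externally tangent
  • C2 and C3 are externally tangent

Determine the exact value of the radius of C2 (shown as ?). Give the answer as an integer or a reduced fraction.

3

1. [ext C1·C2]  r_C2² + 15r_C2 − 54 = 0  ⇒  r_C2 = 3 (r>0 drops 1)
2. [ext C2·C3]  r_C2² + (16/3)r_C2 − 25 = 0  ⇒  r_C2 = 3 (r>0 drops 1)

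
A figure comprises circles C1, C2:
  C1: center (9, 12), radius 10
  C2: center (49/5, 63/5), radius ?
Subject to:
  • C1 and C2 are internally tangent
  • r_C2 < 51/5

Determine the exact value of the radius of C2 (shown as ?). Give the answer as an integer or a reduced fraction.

9

1. [int C1,C2]  r_C2² − 20r_C2 + 99 = 0  ⇒  r_C2 = 9 or 11
2. given r_C2 < 51/5: keep 9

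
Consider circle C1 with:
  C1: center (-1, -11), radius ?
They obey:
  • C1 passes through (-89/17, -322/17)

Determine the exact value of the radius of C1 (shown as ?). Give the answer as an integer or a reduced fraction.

1. [C1∋P]  r_C1² − 81 = 0  ⇒  r_C1 = 9 (r>0 drops 1)

9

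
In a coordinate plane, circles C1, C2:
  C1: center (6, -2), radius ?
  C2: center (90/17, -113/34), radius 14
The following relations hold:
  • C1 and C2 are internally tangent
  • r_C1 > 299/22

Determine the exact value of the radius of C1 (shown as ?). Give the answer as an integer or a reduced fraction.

31/2

1. [int C1,C2]  r_C1² − 28r_C1 + 775/4 = 0  ⇒  r_C1 = 25/2 or 31/2
2. given r_C1 > 299/22: keep 31/2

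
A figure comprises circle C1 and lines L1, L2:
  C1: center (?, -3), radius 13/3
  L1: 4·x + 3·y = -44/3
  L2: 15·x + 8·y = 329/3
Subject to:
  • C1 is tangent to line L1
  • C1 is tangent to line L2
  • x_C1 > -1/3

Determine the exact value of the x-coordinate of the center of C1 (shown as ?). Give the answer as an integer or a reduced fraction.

4

1. [C1‖L1]  x_C1² + (17/6)x_C1 − 82/3 = 0  ⇒  x_C1 = -41/6 or 4
2. [C1‖L2]  x_C1² − (802/45)x_C1 + 2488/45 = 0  ⇒  x_C1 = 4 or 622/45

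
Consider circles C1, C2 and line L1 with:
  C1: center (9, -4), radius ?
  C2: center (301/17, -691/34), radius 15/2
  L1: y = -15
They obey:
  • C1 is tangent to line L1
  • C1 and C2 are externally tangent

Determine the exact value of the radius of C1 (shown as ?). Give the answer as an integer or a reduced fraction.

1. [C1‖L1]  r_C1² − 121 = 0  ⇒  r_C1 = 11 (r>0 drops 1)
2. [ext C1·C2]  r_C1² + 15r_C1 − 286 = 0  ⇒  r_C1 = 11 (r>0 drops 1)

11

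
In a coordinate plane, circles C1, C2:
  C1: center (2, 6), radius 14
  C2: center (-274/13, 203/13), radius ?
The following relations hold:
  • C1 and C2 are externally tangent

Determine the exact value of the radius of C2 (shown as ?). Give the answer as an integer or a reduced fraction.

11

1. [ext C1·C2]  r_C2² + 28r_C2 − 429 = 0  ⇒  r_C2 = 11 (r>0 drops 1)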